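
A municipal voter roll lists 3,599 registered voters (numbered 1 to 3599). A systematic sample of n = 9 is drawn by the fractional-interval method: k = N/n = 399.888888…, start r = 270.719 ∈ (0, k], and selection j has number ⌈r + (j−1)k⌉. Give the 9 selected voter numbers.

j=1: r + 0k = 270.719 → ⌈·⌉ = 271
j=2: r + 1k = 670.607888… → ⌈·⌉ = 671
j=3: r + 2k = 1070.496777… → ⌈·⌉ = 1071
j=4: r + 3k = 1470.385666… → ⌈·⌉ = 1471
j=5: r + 4k = 1870.274555… → ⌈·⌉ = 1871
j=6: r + 5k = 2270.163444… → ⌈·⌉ = 2271
j=7: r + 6k = 2670.052333… → ⌈·⌉ = 2671
j=8: r + 7k = 3069.941222… → ⌈·⌉ = 3070
j=9: r + 8k = 3469.830111… → ⌈·⌉ = 3470

271, 671, 1071, 1471, 1871, 2271, 2671, 3070, 3470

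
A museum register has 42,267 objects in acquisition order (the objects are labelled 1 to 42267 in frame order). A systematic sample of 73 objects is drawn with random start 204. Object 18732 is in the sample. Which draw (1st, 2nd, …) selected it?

33

k = 42267/73 = 579
position = (18732 − 204)/579 + 1 = 18528/579 + 1 = 32 + 1 = 33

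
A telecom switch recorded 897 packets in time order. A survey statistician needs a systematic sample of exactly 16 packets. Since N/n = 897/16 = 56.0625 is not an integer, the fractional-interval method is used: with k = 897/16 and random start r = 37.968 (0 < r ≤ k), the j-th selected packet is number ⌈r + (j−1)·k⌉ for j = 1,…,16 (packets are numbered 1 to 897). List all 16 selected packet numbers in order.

38, 95, 151, 207, 263, 319, 375, 431, 487, 543, 599, 655, 711, 767, 823, 879

j=1: r + 0k = 37.968 → ⌈·⌉ = 38
j=2: r + 1k = 94.0305 → ⌈·⌉ = 95
j=3: r + 2k = 150.093 → ⌈·⌉ = 151
j=4: r + 3k = 206.1555 → ⌈·⌉ = 207
j=5: r + 4k = 262.218 → ⌈·⌉ = 263
j=6: r + 5k = 318.2805 → ⌈·⌉ = 319
j=7: r + 6k = 374.343 → ⌈·⌉ = 375
j=8: r + 7k = 430.4055 → ⌈·⌉ = 431
j=9: r + 8k = 486.468 → ⌈·⌉ = 487
j=10: r + 9k = 542.5305 → ⌈·⌉ = 543
j=11: r + 10k = 598.593 → ⌈·⌉ = 599
j=12: r + 11k = 654.6555 → ⌈·⌉ = 655
j=13: r + 12k = 710.718 → ⌈·⌉ = 711
j=14: r + 13k = 766.7805 → ⌈·⌉ = 767
j=15: r + 14k = 822.843 → ⌈·⌉ = 823
j=16: r + 15k = 878.9055 → ⌈·⌉ = 879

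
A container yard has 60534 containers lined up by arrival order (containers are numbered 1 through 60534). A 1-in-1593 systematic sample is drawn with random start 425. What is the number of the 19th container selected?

k = 1593
19th selection = r + (19−1)·k = 425 + 18×1593 = 425 + 28674 = 29099

29099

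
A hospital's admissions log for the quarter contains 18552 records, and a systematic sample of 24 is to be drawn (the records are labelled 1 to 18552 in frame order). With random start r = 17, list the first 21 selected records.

k = N/n = 18552/24 = 773
record 1: 17
record 2: 17 + 773 = 790
record 3: 790 + 773 = 1563
record 4: 1563 + 773 = 2336
record 5: 2336 + 773 = 3109
record 6: 3109 + 773 = 3882
record 7: 3882 + 773 = 4655
record 8: 4655 + 773 = 5428
record 9: 5428 + 773 = 6201
record 10: 6201 + 773 = 6974
record 11: 6974 + 773 = 7747
record 12: 7747 + 773 = 8520
record 13: 8520 + 773 = 9293
record 14: 9293 + 773 = 10066
record 15: 10066 + 773 = 10839
record 16: 10839 + 773 = 11612
record 17: 11612 + 773 = 12385
record 18: 12385 + 773 = 13158
record 19: 13158 + 773 = 13931
record 20: 13931 + 773 = 14704
record 21: 14704 + 773 = 15477

17, 790, 1563, 2336, 3109, 3882, 4655, 5428, 6201, 6974, 7747, 8520, 9293, 10066, 10839, 11612, 12385, 13158, 13931, 14704, 15477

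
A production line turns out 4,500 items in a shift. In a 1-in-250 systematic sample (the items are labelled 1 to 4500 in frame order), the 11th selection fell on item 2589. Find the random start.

k = 250
r = 2589 − (11−1)×250 = 2589 − 2500 = 89

89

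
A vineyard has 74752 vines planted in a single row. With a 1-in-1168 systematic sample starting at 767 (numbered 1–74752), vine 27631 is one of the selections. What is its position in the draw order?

k = 1168
position = (27631 − 767)/1168 + 1 = 26864/1168 + 1 = 23 + 1 = 24

24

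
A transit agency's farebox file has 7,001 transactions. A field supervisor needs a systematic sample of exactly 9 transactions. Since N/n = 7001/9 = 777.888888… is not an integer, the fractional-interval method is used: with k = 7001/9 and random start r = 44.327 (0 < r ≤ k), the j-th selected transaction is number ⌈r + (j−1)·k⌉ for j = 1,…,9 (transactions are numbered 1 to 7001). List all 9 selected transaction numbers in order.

j=1: r + 0k = 44.327 → ⌈·⌉ = 45
j=2: r + 1k = 822.215888… → ⌈·⌉ = 823
j=3: r + 2k = 1600.104777… → ⌈·⌉ = 1601
j=4: r + 3k = 2377.993666… → ⌈·⌉ = 2378
j=5: r + 4k = 3155.882555… → ⌈·⌉ = 3156
j=6: r + 5k = 3933.771444… → ⌈·⌉ = 3934
j=7: r + 6k = 4711.660333… → ⌈·⌉ = 4712
j=8: r + 7k = 5489.549222… → ⌈·⌉ = 5490
j=9: r + 8k = 6267.438111… → ⌈·⌉ = 6268

45, 823, 1601, 2378, 3156, 3934, 4712, 5490, 6268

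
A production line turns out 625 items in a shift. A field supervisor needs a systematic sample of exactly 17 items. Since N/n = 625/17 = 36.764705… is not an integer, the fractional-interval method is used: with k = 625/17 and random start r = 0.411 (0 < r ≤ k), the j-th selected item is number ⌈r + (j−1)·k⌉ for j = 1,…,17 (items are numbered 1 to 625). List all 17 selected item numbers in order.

1, 38, 74, 111, 148, 185, 221, 258, 295, 332, 369, 405, 442, 479, 516, 552, 589

j=1: r + 0k = 0.411 → ⌈·⌉ = 1
j=2: r + 1k = 37.175705… → ⌈·⌉ = 38
j=3: r + 2k = 73.940411… → ⌈·⌉ = 74
j=4: r + 3k = 110.705117… → ⌈·⌉ = 111
j=5: r + 4k = 147.469823… → ⌈·⌉ = 148
j=6: r + 5k = 184.234529… → ⌈·⌉ = 185
j=7: r + 6k = 220.999235… → ⌈·⌉ = 221
j=8: r + 7k = 257.763941… → ⌈·⌉ = 258
j=9: r + 8k = 294.528647… → ⌈·⌉ = 295
j=10: r + 9k = 331.293352… → ⌈·⌉ = 332
j=11: r + 10k = 368.058058… → ⌈·⌉ = 369
j=12: r + 11k = 404.822764… → ⌈·⌉ = 405
j=13: r + 12k = 441.587470… → ⌈·⌉ = 442
j=14: r + 13k = 478.352176… → ⌈·⌉ = 479
j=15: r + 14k = 515.116882… → ⌈·⌉ = 516
j=16: r + 15k = 551.881588… → ⌈·⌉ = 552
j=17: r + 16k = 588.646294… → ⌈·⌉ = 589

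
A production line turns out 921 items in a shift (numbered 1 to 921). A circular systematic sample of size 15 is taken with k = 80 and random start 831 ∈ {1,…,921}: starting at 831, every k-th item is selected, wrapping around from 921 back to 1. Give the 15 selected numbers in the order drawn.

831, 911, 70, 150, 230, 310, 390, 470, 550, 630, 710, 790, 870, 29, 109

Selection 1: 831
Selection 2: 831 + 80 = 911
Selection 3: 911 + 80 = 991 → 991 − 921 = 70
Selection 4: 70 + 80 = 150
Selection 5: 150 + 80 = 230
Selection 6: 230 + 80 = 310
Selection 7: 310 + 80 = 390
Selection 8: 390 + 80 = 470
Selection 9: 470 + 80 = 550
Selection 10: 550 + 80 = 630
Selection 11: 630 + 80 = 710
Selection 12: 710 + 80 = 790
Selection 13: 790 + 80 = 870
Selection 14: 870 + 80 = 950 → 950 − 921 = 29
Selection 15: 29 + 80 = 109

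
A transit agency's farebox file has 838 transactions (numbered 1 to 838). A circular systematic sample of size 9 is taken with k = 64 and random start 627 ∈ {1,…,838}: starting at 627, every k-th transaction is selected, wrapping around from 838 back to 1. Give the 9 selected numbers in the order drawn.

Selection 1: 627
Selection 2: 627 + 64 = 691
Selection 3: 691 + 64 = 755
Selection 4: 755 + 64 = 819
Selection 5: 819 + 64 = 883 → 883 − 838 = 45
Selection 6: 45 + 64 = 109
Selection 7: 109 + 64 = 173
Selection 8: 173 + 64 = 237
Selection 9: 237 + 64 = 301

627, 691, 755, 819, 45, 109, 173, 237, 301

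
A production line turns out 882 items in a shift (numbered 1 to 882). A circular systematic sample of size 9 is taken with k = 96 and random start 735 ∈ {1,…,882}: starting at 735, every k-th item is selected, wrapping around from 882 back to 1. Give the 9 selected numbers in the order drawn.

735, 831, 45, 141, 237, 333, 429, 525, 621

Selection 1: 735
Selection 2: 735 + 96 = 831
Selection 3: 831 + 96 = 927 → 927 − 882 = 45
Selection 4: 45 + 96 = 141
Selection 5: 141 + 96 = 237
Selection 6: 237 + 96 = 333
Selection 7: 333 + 96 = 429
Selection 8: 429 + 96 = 525
Selection 9: 525 + 96 = 621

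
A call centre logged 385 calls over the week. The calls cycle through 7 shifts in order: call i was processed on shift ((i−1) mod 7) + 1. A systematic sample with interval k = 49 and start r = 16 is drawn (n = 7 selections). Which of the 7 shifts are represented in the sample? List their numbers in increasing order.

2

Consecutive selections differ by k = 49, so their shift numbers differ by 49 mod 7 = 0.
gcd(49, 7) = 7, so the sample visits 7/7 = 1 distinct residues mod 7.
Start 16 is shift 2; the shifts hit are 2.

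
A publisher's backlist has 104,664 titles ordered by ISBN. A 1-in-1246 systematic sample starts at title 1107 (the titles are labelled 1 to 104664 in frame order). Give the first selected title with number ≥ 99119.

99541

k = 1246
Steps past start: ⌈(99119 − 1107)/1246⌉ = ⌈98012/1246⌉ = 79
Selected title: 1107 + 79×1246 = 99541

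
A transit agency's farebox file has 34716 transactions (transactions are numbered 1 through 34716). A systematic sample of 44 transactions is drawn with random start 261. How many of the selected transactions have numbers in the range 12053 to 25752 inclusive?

k = 34716/44 = 789
First selection ≥ 12053: 261 + ⌈(12053−261)/789⌉·789 = 261 + 15×789 = 12096
Last selection ≤ 25752: 261 + ⌊(25752−261)/789⌋·789 = 261 + 32×789 = 25509
Count = 32 − 15 + 1 = 18

18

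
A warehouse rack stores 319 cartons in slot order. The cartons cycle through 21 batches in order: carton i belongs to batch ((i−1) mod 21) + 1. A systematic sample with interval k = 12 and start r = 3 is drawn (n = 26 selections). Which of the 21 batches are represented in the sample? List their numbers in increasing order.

3, 6, 9, 12, 15, 18, 21

Consecutive selections differ by k = 12, so their batch numbers differ by 12 mod 21 = 12.
gcd(12, 21) = 3, so the sample visits 21/3 = 7 distinct residues mod 21.
Start 3 is batch 3; the batches hit are 3, 6, 9, 12, 15, 18, 21.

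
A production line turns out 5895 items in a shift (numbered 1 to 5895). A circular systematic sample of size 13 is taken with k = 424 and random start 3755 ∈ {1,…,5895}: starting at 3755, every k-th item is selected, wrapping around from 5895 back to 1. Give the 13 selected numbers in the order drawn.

3755, 4179, 4603, 5027, 5451, 5875, 404, 828, 1252, 1676, 2100, 2524, 2948

Selection 1: 3755
Selection 2: 3755 + 424 = 4179
Selection 3: 4179 + 424 = 4603
Selection 4: 4603 + 424 = 5027
Selection 5: 5027 + 424 = 5451
Selection 6: 5451 + 424 = 5875
Selection 7: 5875 + 424 = 6299 → 6299 − 5895 = 404
Selection 8: 404 + 424 = 828
Selection 9: 828 + 424 = 1252
Selection 10: 1252 + 424 = 1676
Selection 11: 1676 + 424 = 2100
Selection 12: 2100 + 424 = 2524
Selection 13: 2524 + 424 = 2948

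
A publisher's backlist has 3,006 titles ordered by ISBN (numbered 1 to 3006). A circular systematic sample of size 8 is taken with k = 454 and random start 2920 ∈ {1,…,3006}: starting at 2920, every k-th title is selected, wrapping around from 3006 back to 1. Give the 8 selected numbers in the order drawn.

Selection 1: 2920
Selection 2: 2920 + 454 = 3374 → 3374 − 3006 = 368
Selection 3: 368 + 454 = 822
Selection 4: 822 + 454 = 1276
Selection 5: 1276 + 454 = 1730
Selection 6: 1730 + 454 = 2184
Selection 7: 2184 + 454 = 2638
Selection 8: 2638 + 454 = 3092 → 3092 − 3006 = 86

2920, 368, 822, 1276, 1730, 2184, 2638, 86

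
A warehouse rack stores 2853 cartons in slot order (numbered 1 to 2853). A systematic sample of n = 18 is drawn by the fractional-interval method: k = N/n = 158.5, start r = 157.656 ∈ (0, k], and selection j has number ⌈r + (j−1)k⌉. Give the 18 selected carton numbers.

j=1: r + 0k = 157.656 → ⌈·⌉ = 158
j=2: r + 1k = 316.156 → ⌈·⌉ = 317
j=3: r + 2k = 474.656 → ⌈·⌉ = 475
j=4: r + 3k = 633.156 → ⌈·⌉ = 634
j=5: r + 4k = 791.656 → ⌈·⌉ = 792
j=6: r + 5k = 950.156 → ⌈·⌉ = 951
j=7: r + 6k = 1108.656 → ⌈·⌉ = 1109
j=8: r + 7k = 1267.156 → ⌈·⌉ = 1268
j=9: r + 8k = 1425.656 → ⌈·⌉ = 1426
j=10: r + 9k = 1584.156 → ⌈·⌉ = 1585
j=11: r + 10k = 1742.656 → ⌈·⌉ = 1743
j=12: r + 11k = 1901.156 → ⌈·⌉ = 1902
j=13: r + 12k = 2059.656 → ⌈·⌉ = 2060
j=14: r + 13k = 2218.156 → ⌈·⌉ = 2219
j=15: r + 14k = 2376.656 → ⌈·⌉ = 2377
j=16: r + 15k = 2535.156 → ⌈·⌉ = 2536
j=17: r + 16k = 2693.656 → ⌈·⌉ = 2694
j=18: r + 17k = 2852.156 → ⌈·⌉ = 2853

158, 317, 475, 634, 792, 951, 1109, 1268, 1426, 1585, 1743, 1902, 2060, 2219, 2377, 2536, 2694, 2853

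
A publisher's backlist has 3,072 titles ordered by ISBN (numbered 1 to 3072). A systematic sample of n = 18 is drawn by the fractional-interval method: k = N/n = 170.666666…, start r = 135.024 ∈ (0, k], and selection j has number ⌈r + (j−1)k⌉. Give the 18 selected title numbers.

136, 306, 477, 648, 818, 989, 1160, 1330, 1501, 1672, 1842, 2013, 2184, 2354, 2525, 2696, 2866, 3037

j=1: r + 0k = 135.024 → ⌈·⌉ = 136
j=2: r + 1k = 305.690666… → ⌈·⌉ = 306
j=3: r + 2k = 476.357333… → ⌈·⌉ = 477
j=4: r + 3k = 647.024 → ⌈·⌉ = 648
j=5: r + 4k = 817.690666… → ⌈·⌉ = 818
j=6: r + 5k = 988.357333… → ⌈·⌉ = 989
j=7: r + 6k = 1159.024 → ⌈·⌉ = 1160
j=8: r + 7k = 1329.690666… → ⌈·⌉ = 1330
j=9: r + 8k = 1500.357333… → ⌈·⌉ = 1501
j=10: r + 9k = 1671.024 → ⌈·⌉ = 1672
j=11: r + 10k = 1841.690666… → ⌈·⌉ = 1842
j=12: r + 11k = 2012.357333… → ⌈·⌉ = 2013
j=13: r + 12k = 2183.024 → ⌈·⌉ = 2184
j=14: r + 13k = 2353.690666… → ⌈·⌉ = 2354
j=15: r + 14k = 2524.357333… → ⌈·⌉ = 2525
j=16: r + 15k = 2695.024 → ⌈·⌉ = 2696
j=17: r + 16k = 2865.690666… → ⌈·⌉ = 2866
j=18: r + 17k = 3036.357333… → ⌈·⌉ = 3037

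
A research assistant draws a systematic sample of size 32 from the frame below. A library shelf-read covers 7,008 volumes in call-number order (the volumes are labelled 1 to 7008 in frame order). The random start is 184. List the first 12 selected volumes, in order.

k = N/n = 7008/32 = 219
volume 1: 184
volume 2: 184 + 219 = 403
volume 3: 403 + 219 = 622
volume 4: 622 + 219 = 841
volume 5: 841 + 219 = 1060
volume 6: 1060 + 219 = 1279
volume 7: 1279 + 219 = 1498
volume 8: 1498 + 219 = 1717
volume 9: 1717 + 219 = 1936
volume 10: 1936 + 219 = 2155
volume 11: 2155 + 219 = 2374
volume 12: 2374 + 219 = 2593

184, 403, 622, 841, 1060, 1279, 1498, 1717, 1936, 2155, 2374, 2593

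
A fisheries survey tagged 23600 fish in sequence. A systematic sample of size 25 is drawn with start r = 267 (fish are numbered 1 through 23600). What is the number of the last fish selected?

22923

k = 23600/25 = 944
25th selection = r + (25−1)·k = 267 + 24×944 = 267 + 22656 = 22923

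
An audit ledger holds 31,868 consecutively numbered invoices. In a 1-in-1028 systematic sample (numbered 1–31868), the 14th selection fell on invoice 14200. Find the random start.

836

k = 1028
r = 14200 − (14−1)×1028 = 14200 − 13364 = 836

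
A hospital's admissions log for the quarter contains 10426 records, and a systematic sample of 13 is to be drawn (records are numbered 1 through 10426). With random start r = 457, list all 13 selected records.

457, 1259, 2061, 2863, 3665, 4467, 5269, 6071, 6873, 7675, 8477, 9279, 10081

k = N/n = 10426/13 = 802
record 1: 457
record 2: 457 + 802 = 1259
record 3: 1259 + 802 = 2061
record 4: 2061 + 802 = 2863
record 5: 2863 + 802 = 3665
record 6: 3665 + 802 = 4467
record 7: 4467 + 802 = 5269
record 8: 5269 + 802 = 6071
record 9: 6071 + 802 = 6873
record 10: 6873 + 802 = 7675
record 11: 7675 + 802 = 8477
record 12: 8477 + 802 = 9279
record 13: 9279 + 802 = 10081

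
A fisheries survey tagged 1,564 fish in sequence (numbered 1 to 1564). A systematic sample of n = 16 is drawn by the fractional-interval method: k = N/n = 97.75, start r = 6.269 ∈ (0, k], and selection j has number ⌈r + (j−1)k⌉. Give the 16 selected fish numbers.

7, 105, 202, 300, 398, 496, 593, 691, 789, 887, 984, 1082, 1180, 1278, 1375, 1473

j=1: r + 0k = 6.269 → ⌈·⌉ = 7
j=2: r + 1k = 104.019 → ⌈·⌉ = 105
j=3: r + 2k = 201.769 → ⌈·⌉ = 202
j=4: r + 3k = 299.519 → ⌈·⌉ = 300
j=5: r + 4k = 397.269 → ⌈·⌉ = 398
j=6: r + 5k = 495.019 → ⌈·⌉ = 496
j=7: r + 6k = 592.769 → ⌈·⌉ = 593
j=8: r + 7k = 690.519 → ⌈·⌉ = 691
j=9: r + 8k = 788.269 → ⌈·⌉ = 789
j=10: r + 9k = 886.019 → ⌈·⌉ = 887
j=11: r + 10k = 983.769 → ⌈·⌉ = 984
j=12: r + 11k = 1081.519 → ⌈·⌉ = 1082
j=13: r + 12k = 1179.269 → ⌈·⌉ = 1180
j=14: r + 13k = 1277.019 → ⌈·⌉ = 1278
j=15: r + 14k = 1374.769 → ⌈·⌉ = 1375
j=16: r + 15k = 1472.519 → ⌈·⌉ = 1473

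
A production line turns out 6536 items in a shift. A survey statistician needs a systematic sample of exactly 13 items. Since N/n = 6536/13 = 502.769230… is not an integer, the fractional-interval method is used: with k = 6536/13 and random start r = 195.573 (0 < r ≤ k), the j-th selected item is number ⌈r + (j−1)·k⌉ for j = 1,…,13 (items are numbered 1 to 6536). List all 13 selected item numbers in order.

196, 699, 1202, 1704, 2207, 2710, 3213, 3715, 4218, 4721, 5224, 5727, 6229

j=1: r + 0k = 195.573 → ⌈·⌉ = 196
j=2: r + 1k = 698.342230… → ⌈·⌉ = 699
j=3: r + 2k = 1201.111461… → ⌈·⌉ = 1202
j=4: r + 3k = 1703.880692… → ⌈·⌉ = 1704
j=5: r + 4k = 2206.649923… → ⌈·⌉ = 2207
j=6: r + 5k = 2709.419153… → ⌈·⌉ = 2710
j=7: r + 6k = 3212.188384… → ⌈·⌉ = 3213
j=8: r + 7k = 3714.957615… → ⌈·⌉ = 3715
j=9: r + 8k = 4217.726846… → ⌈·⌉ = 4218
j=10: r + 9k = 4720.496076… → ⌈·⌉ = 4721
j=11: r + 10k = 5223.265307… → ⌈·⌉ = 5224
j=12: r + 11k = 5726.034538… → ⌈·⌉ = 5727
j=13: r + 12k = 6228.803769… → ⌈·⌉ = 6229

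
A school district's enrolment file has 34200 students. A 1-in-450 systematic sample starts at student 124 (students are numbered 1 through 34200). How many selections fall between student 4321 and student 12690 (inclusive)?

k = 450
First selection ≥ 4321: 124 + ⌈(4321−124)/450⌉·450 = 124 + 10×450 = 4624
Last selection ≤ 12690: 124 + ⌊(12690−124)/450⌋·450 = 124 + 27×450 = 12274
Count = 27 − 10 + 1 = 18

18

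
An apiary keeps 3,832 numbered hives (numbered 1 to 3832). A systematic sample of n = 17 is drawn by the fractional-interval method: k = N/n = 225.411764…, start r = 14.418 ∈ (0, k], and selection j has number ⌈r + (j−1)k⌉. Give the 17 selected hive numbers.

j=1: r + 0k = 14.418 → ⌈·⌉ = 15
j=2: r + 1k = 239.829764… → ⌈·⌉ = 240
j=3: r + 2k = 465.241529… → ⌈·⌉ = 466
j=4: r + 3k = 690.653294… → ⌈·⌉ = 691
j=5: r + 4k = 916.065058… → ⌈·⌉ = 917
j=6: r + 5k = 1141.476823… → ⌈·⌉ = 1142
j=7: r + 6k = 1366.888588… → ⌈·⌉ = 1367
j=8: r + 7k = 1592.300352… → ⌈·⌉ = 1593
j=9: r + 8k = 1817.712117… → ⌈·⌉ = 1818
j=10: r + 9k = 2043.123882… → ⌈·⌉ = 2044
j=11: r + 10k = 2268.535647… → ⌈·⌉ = 2269
j=12: r + 11k = 2493.947411… → ⌈·⌉ = 2494
j=13: r + 12k = 2719.359176… → ⌈·⌉ = 2720
j=14: r + 13k = 2944.770941… → ⌈·⌉ = 2945
j=15: r + 14k = 3170.182705… → ⌈·⌉ = 3171
j=16: r + 15k = 3395.594470… → ⌈·⌉ = 3396
j=17: r + 16k = 3621.006235… → ⌈·⌉ = 3622

15, 240, 466, 691, 917, 1142, 1367, 1593, 1818, 2044, 2269, 2494, 2720, 2945, 3171, 3396, 3622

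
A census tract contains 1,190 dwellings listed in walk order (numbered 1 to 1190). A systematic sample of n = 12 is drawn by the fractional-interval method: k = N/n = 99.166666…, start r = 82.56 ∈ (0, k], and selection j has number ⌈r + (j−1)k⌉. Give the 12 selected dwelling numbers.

83, 182, 281, 381, 480, 579, 678, 777, 876, 976, 1075, 1174

j=1: r + 0k = 82.56 → ⌈·⌉ = 83
j=2: r + 1k = 181.726666… → ⌈·⌉ = 182
j=3: r + 2k = 280.893333… → ⌈·⌉ = 281
j=4: r + 3k = 380.06 → ⌈·⌉ = 381
j=5: r + 4k = 479.226666… → ⌈·⌉ = 480
j=6: r + 5k = 578.393333… → ⌈·⌉ = 579
j=7: r + 6k = 677.56 → ⌈·⌉ = 678
j=8: r + 7k = 776.726666… → ⌈·⌉ = 777
j=9: r + 8k = 875.893333… → ⌈·⌉ = 876
j=10: r + 9k = 975.06 → ⌈·⌉ = 976
j=11: r + 10k = 1074.226666… → ⌈·⌉ = 1075
j=12: r + 11k = 1173.393333… → ⌈·⌉ = 1174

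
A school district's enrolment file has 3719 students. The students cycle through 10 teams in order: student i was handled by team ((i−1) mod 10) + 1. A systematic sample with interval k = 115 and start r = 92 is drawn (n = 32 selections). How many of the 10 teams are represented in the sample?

Consecutive selections differ by k = 115, so their team numbers differ by 115 mod 10 = 5.
gcd(115, 10) = 5, so the sample visits 10/5 = 2 distinct residues mod 10.
Start 92 is team 2; the teams hit are 2, 7.

2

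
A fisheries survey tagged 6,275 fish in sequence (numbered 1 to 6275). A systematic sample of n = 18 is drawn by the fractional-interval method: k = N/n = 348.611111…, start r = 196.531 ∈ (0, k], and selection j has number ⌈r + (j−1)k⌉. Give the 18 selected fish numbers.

j=1: r + 0k = 196.531 → ⌈·⌉ = 197
j=2: r + 1k = 545.142111… → ⌈·⌉ = 546
j=3: r + 2k = 893.753222… → ⌈·⌉ = 894
j=4: r + 3k = 1242.364333… → ⌈·⌉ = 1243
j=5: r + 4k = 1590.975444… → ⌈·⌉ = 1591
j=6: r + 5k = 1939.586555… → ⌈·⌉ = 1940
j=7: r + 6k = 2288.197666… → ⌈·⌉ = 2289
j=8: r + 7k = 2636.808777… → ⌈·⌉ = 2637
j=9: r + 8k = 2985.419888… → ⌈·⌉ = 2986
j=10: r + 9k = 3334.031 → ⌈·⌉ = 3335
j=11: r + 10k = 3682.642111… → ⌈·⌉ = 3683
j=12: r + 11k = 4031.253222… → ⌈·⌉ = 4032
j=13: r + 12k = 4379.864333… → ⌈·⌉ = 4380
j=14: r + 13k = 4728.475444… → ⌈·⌉ = 4729
j=15: r + 14k = 5077.086555… → ⌈·⌉ = 5078
j=16: r + 15k = 5425.697666… → ⌈·⌉ = 5426
j=17: r + 16k = 5774.308777… → ⌈·⌉ = 5775
j=18: r + 17k = 6122.919888… → ⌈·⌉ = 6123

197, 546, 894, 1243, 1591, 1940, 2289, 2637, 2986, 3335, 3683, 4032, 4380, 4729, 5078, 5426, 5775, 6123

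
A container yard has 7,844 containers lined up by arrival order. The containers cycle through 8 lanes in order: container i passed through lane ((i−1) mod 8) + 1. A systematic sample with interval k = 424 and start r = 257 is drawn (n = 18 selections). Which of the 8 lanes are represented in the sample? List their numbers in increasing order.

1

Consecutive selections differ by k = 424, so their lane numbers differ by 424 mod 8 = 0.
gcd(424, 8) = 8, so the sample visits 8/8 = 1 distinct residues mod 8.
Start 257 is lane 1; the lanes hit are 1.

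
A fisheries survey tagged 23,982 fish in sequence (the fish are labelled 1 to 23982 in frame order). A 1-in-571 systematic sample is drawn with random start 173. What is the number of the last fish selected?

23584

k = 571
42nd selection = r + (42−1)·k = 173 + 41×571 = 173 + 23411 = 23584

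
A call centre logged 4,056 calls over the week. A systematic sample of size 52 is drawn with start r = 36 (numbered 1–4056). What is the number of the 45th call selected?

k = 4056/52 = 78
45th selection = r + (45−1)·k = 36 + 44×78 = 36 + 3432 = 3468

3468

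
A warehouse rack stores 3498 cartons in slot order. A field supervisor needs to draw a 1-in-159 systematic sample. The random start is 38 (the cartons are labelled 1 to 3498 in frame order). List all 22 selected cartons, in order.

carton 1: 38
carton 2: 38 + 159 = 197
carton 3: 197 + 159 = 356
carton 4: 356 + 159 = 515
carton 5: 515 + 159 = 674
carton 6: 674 + 159 = 833
carton 7: 833 + 159 = 992
carton 8: 992 + 159 = 1151
carton 9: 1151 + 159 = 1310
carton 10: 1310 + 159 = 1469
carton 11: 1469 + 159 = 1628
carton 12: 1628 + 159 = 1787
carton 13: 1787 + 159 = 1946
carton 14: 1946 + 159 = 2105
carton 15: 2105 + 159 = 2264
carton 16: 2264 + 159 = 2423
carton 17: 2423 + 159 = 2582
carton 18: 2582 + 159 = 2741
carton 19: 2741 + 159 = 2900
carton 20: 2900 + 159 = 3059
carton 21: 3059 + 159 = 3218
carton 22: 3218 + 159 = 3377

38, 197, 356, 515, 674, 833, 992, 1151, 1310, 1469, 1628, 1787, 1946, 2105, 2264, 2423, 2582, 2741, 2900, 3059, 3218, 3377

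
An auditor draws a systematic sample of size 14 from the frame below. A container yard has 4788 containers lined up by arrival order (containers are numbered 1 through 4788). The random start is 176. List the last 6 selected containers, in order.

k = N/n = 4788/14 = 342
9th selection = 176 + 8×342 = 2912
10th: 2912 + 342 = 3254
11th: 3254 + 342 = 3596
12th: 3596 + 342 = 3938
13th: 3938 + 342 = 4280
14th: 4280 + 342 = 4622

2912, 3254, 3596, 3938, 4280, 4622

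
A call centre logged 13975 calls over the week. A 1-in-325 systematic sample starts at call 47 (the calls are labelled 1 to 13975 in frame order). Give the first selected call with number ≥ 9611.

9797

k = 325
Steps past start: ⌈(9611 − 47)/325⌉ = ⌈9564/325⌉ = 30
Selected call: 47 + 30×325 = 9797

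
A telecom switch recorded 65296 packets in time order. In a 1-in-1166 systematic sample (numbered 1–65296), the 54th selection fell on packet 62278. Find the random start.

480

k = 1166
r = 62278 − (54−1)×1166 = 62278 − 61798 = 480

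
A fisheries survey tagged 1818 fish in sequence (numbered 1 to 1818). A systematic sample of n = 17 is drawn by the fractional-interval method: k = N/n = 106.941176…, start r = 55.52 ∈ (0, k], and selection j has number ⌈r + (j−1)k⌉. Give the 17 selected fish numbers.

56, 163, 270, 377, 484, 591, 698, 805, 912, 1018, 1125, 1232, 1339, 1446, 1553, 1660, 1767

j=1: r + 0k = 55.52 → ⌈·⌉ = 56
j=2: r + 1k = 162.461176… → ⌈·⌉ = 163
j=3: r + 2k = 269.402352… → ⌈·⌉ = 270
j=4: r + 3k = 376.343529… → ⌈·⌉ = 377
j=5: r + 4k = 483.284705… → ⌈·⌉ = 484
j=6: r + 5k = 590.225882… → ⌈·⌉ = 591
j=7: r + 6k = 697.167058… → ⌈·⌉ = 698
j=8: r + 7k = 804.108235… → ⌈·⌉ = 805
j=9: r + 8k = 911.049411… → ⌈·⌉ = 912
j=10: r + 9k = 1017.990588… → ⌈·⌉ = 1018
j=11: r + 10k = 1124.931764… → ⌈·⌉ = 1125
j=12: r + 11k = 1231.872941… → ⌈·⌉ = 1232
j=13: r + 12k = 1338.814117… → ⌈·⌉ = 1339
j=14: r + 13k = 1445.755294… → ⌈·⌉ = 1446
j=15: r + 14k = 1552.696470… → ⌈·⌉ = 1553
j=16: r + 15k = 1659.637647… → ⌈·⌉ = 1660
j=17: r + 16k = 1766.578823… → ⌈·⌉ = 1767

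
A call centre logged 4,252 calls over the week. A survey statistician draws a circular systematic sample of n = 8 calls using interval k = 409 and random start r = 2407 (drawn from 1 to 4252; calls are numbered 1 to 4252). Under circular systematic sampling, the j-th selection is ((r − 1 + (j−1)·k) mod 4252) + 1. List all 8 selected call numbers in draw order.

2407, 2816, 3225, 3634, 4043, 200, 609, 1018

Selection 1: 2407
Selection 2: 2407 + 409 = 2816
Selection 3: 2816 + 409 = 3225
Selection 4: 3225 + 409 = 3634
Selection 5: 3634 + 409 = 4043
Selection 6: 4043 + 409 = 4452 → 4452 − 4252 = 200
Selection 7: 200 + 409 = 609
Selection 8: 609 + 409 = 1018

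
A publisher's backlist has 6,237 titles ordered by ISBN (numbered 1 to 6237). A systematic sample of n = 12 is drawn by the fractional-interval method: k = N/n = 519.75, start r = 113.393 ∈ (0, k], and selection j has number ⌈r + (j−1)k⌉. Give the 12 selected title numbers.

j=1: r + 0k = 113.393 → ⌈·⌉ = 114
j=2: r + 1k = 633.143 → ⌈·⌉ = 634
j=3: r + 2k = 1152.893 → ⌈·⌉ = 1153
j=4: r + 3k = 1672.643 → ⌈·⌉ = 1673
j=5: r + 4k = 2192.393 → ⌈·⌉ = 2193
j=6: r + 5k = 2712.143 → ⌈·⌉ = 2713
j=7: r + 6k = 3231.893 → ⌈·⌉ = 3232
j=8: r + 7k = 3751.643 → ⌈·⌉ = 3752
j=9: r + 8k = 4271.393 → ⌈·⌉ = 4272
j=10: r + 9k = 4791.143 → ⌈·⌉ = 4792
j=11: r + 10k = 5310.893 → ⌈·⌉ = 5311
j=12: r + 11k = 5830.643 → ⌈·⌉ = 5831

114, 634, 1153, 1673, 2193, 2713, 3232, 3752, 4272, 4792, 5311, 5831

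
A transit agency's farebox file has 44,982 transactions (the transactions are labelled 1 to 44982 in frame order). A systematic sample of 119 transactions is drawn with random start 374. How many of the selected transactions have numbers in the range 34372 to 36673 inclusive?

k = 44982/119 = 378
First selection ≥ 34372: 374 + ⌈(34372−374)/378⌉·378 = 374 + 90×378 = 34394
Last selection ≤ 36673: 374 + ⌊(36673−374)/378⌋·378 = 374 + 96×378 = 36662
Count = 96 − 90 + 1 = 7

7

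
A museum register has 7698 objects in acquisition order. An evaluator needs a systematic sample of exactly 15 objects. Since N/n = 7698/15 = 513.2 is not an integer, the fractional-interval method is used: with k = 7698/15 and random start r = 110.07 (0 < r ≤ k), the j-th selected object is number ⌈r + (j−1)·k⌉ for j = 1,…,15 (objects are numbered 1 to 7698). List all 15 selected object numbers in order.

111, 624, 1137, 1650, 2163, 2677, 3190, 3703, 4216, 4729, 5243, 5756, 6269, 6782, 7295

j=1: r + 0k = 110.07 → ⌈·⌉ = 111
j=2: r + 1k = 623.27 → ⌈·⌉ = 624
j=3: r + 2k = 1136.47 → ⌈·⌉ = 1137
j=4: r + 3k = 1649.67 → ⌈·⌉ = 1650
j=5: r + 4k = 2162.87 → ⌈·⌉ = 2163
j=6: r + 5k = 2676.07 → ⌈·⌉ = 2677
j=7: r + 6k = 3189.27 → ⌈·⌉ = 3190
j=8: r + 7k = 3702.47 → ⌈·⌉ = 3703
j=9: r + 8k = 4215.67 → ⌈·⌉ = 4216
j=10: r + 9k = 4728.87 → ⌈·⌉ = 4729
j=11: r + 10k = 5242.07 → ⌈·⌉ = 5243
j=12: r + 11k = 5755.27 → ⌈·⌉ = 5756
j=13: r + 12k = 6268.47 → ⌈·⌉ = 6269
j=14: r + 13k = 6781.67 → ⌈·⌉ = 6782
j=15: r + 14k = 7294.87 → ⌈·⌉ = 7295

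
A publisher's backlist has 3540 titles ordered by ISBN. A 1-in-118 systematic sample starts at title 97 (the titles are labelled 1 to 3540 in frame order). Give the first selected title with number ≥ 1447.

1513

k = 118
Steps past start: ⌈(1447 − 97)/118⌉ = ⌈1350/118⌉ = 12
Selected title: 97 + 12×118 = 1513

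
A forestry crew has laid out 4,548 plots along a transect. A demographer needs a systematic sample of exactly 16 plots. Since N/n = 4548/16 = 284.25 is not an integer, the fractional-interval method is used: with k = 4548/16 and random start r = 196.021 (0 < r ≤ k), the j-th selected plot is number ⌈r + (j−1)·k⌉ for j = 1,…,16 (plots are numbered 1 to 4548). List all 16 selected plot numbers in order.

j=1: r + 0k = 196.021 → ⌈·⌉ = 197
j=2: r + 1k = 480.271 → ⌈·⌉ = 481
j=3: r + 2k = 764.521 → ⌈·⌉ = 765
j=4: r + 3k = 1048.771 → ⌈·⌉ = 1049
j=5: r + 4k = 1333.021 → ⌈·⌉ = 1334
j=6: r + 5k = 1617.271 → ⌈·⌉ = 1618
j=7: r + 6k = 1901.521 → ⌈·⌉ = 1902
j=8: r + 7k = 2185.771 → ⌈·⌉ = 2186
j=9: r + 8k = 2470.021 → ⌈·⌉ = 2471
j=10: r + 9k = 2754.271 → ⌈·⌉ = 2755
j=11: r + 10k = 3038.521 → ⌈·⌉ = 3039
j=12: r + 11k = 3322.771 → ⌈·⌉ = 3323
j=13: r + 12k = 3607.021 → ⌈·⌉ = 3608
j=14: r + 13k = 3891.271 → ⌈·⌉ = 3892
j=15: r + 14k = 4175.521 → ⌈·⌉ = 4176
j=16: r + 15k = 4459.771 → ⌈·⌉ = 4460

197, 481, 765, 1049, 1334, 1618, 1902, 2186, 2471, 2755, 3039, 3323, 3608, 3892, 4176, 4460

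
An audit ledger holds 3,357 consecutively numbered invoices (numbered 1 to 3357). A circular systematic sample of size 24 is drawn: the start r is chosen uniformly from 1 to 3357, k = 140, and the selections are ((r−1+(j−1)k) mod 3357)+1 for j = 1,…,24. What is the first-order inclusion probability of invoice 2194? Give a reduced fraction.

8/1119

For each position j, as r ranges over 1…3357 the j-th selection hits every invoice exactly once, so invoice 2194 is selected for exactly 24 of the 3357 starts.
Inclusion probability = 24/3357 = 8/1119.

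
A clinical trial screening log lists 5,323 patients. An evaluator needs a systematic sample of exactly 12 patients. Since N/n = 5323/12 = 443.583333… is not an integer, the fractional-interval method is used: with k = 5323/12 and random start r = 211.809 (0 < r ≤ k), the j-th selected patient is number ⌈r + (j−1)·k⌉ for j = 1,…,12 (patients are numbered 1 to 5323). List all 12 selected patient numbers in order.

j=1: r + 0k = 211.809 → ⌈·⌉ = 212
j=2: r + 1k = 655.392333… → ⌈·⌉ = 656
j=3: r + 2k = 1098.975666… → ⌈·⌉ = 1099
j=4: r + 3k = 1542.559 → ⌈·⌉ = 1543
j=5: r + 4k = 1986.142333… → ⌈·⌉ = 1987
j=6: r + 5k = 2429.725666… → ⌈·⌉ = 2430
j=7: r + 6k = 2873.309 → ⌈·⌉ = 2874
j=8: r + 7k = 3316.892333… → ⌈·⌉ = 3317
j=9: r + 8k = 3760.475666… → ⌈·⌉ = 3761
j=10: r + 9k = 4204.059 → ⌈·⌉ = 4205
j=11: r + 10k = 4647.642333… → ⌈·⌉ = 4648
j=12: r + 11k = 5091.225666… → ⌈·⌉ = 5092

212, 656, 1099, 1543, 1987, 2430, 2874, 3317, 3761, 4205, 4648, 5092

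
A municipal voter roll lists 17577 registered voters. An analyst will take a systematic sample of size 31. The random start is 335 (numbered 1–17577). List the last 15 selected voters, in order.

k = N/n = 17577/31 = 567
17th selection = 335 + 16×567 = 9407
18th: 9407 + 567 = 9974
19th: 9974 + 567 = 10541
20th: 10541 + 567 = 11108
21st: 11108 + 567 = 11675
22nd: 11675 + 567 = 12242
23rd: 12242 + 567 = 12809
24th: 12809 + 567 = 13376
25th: 13376 + 567 = 13943
26th: 13943 + 567 = 14510
27th: 14510 + 567 = 15077
28th: 15077 + 567 = 15644
29th: 15644 + 567 = 16211
30th: 16211 + 567 = 16778
31st: 16778 + 567 = 17345

9407, 9974, 10541, 11108, 11675, 12242, 12809, 13376, 13943, 14510, 15077, 15644, 16211, 16778, 17345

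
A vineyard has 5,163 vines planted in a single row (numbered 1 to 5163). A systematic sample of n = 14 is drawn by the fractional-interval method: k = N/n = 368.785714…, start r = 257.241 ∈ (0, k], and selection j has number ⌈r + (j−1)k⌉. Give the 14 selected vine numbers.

258, 627, 995, 1364, 1733, 2102, 2470, 2839, 3208, 3577, 3946, 4314, 4683, 5052

j=1: r + 0k = 257.241 → ⌈·⌉ = 258
j=2: r + 1k = 626.026714… → ⌈·⌉ = 627
j=3: r + 2k = 994.812428… → ⌈·⌉ = 995
j=4: r + 3k = 1363.598142… → ⌈·⌉ = 1364
j=5: r + 4k = 1732.383857… → ⌈·⌉ = 1733
j=6: r + 5k = 2101.169571… → ⌈·⌉ = 2102
j=7: r + 6k = 2469.955285… → ⌈·⌉ = 2470
j=8: r + 7k = 2838.741 → ⌈·⌉ = 2839
j=9: r + 8k = 3207.526714… → ⌈·⌉ = 3208
j=10: r + 9k = 3576.312428… → ⌈·⌉ = 3577
j=11: r + 10k = 3945.098142… → ⌈·⌉ = 3946
j=12: r + 11k = 4313.883857… → ⌈·⌉ = 4314
j=13: r + 12k = 4682.669571… → ⌈·⌉ = 4683
j=14: r + 13k = 5051.455285… → ⌈·⌉ = 5052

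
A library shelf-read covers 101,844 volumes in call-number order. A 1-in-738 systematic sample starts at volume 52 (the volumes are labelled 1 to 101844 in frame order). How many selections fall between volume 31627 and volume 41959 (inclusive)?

k = 738
First selection ≥ 31627: 52 + ⌈(31627−52)/738⌉·738 = 52 + 43×738 = 31786
Last selection ≤ 41959: 52 + ⌊(41959−52)/738⌋·738 = 52 + 56×738 = 41380
Count = 56 − 43 + 1 = 14

14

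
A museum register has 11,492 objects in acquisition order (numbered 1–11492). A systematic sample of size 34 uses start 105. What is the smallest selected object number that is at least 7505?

7541

k = 11492/34 = 338
Steps past start: ⌈(7505 − 105)/338⌉ = ⌈7400/338⌉ = 22
Selected object: 105 + 22×338 = 7541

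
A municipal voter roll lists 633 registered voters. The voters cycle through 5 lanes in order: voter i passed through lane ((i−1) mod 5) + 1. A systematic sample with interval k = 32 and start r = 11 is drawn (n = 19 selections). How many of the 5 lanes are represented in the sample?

5

Consecutive selections differ by k = 32, so their lane numbers differ by 32 mod 5 = 2.
gcd(32, 5) = 1, so the sample visits 5/1 = 5 distinct residues mod 5.
Start 11 is lane 1; the lanes hit are 1, 2, 3, 4, 5.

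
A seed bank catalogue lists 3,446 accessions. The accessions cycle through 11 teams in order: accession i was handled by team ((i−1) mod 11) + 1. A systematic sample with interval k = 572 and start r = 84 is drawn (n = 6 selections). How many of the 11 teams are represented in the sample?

1

Consecutive selections differ by k = 572, so their team numbers differ by 572 mod 11 = 0.
gcd(572, 11) = 11, so the sample visits 11/11 = 1 distinct residues mod 11.
Start 84 is team 7; the teams hit are 7.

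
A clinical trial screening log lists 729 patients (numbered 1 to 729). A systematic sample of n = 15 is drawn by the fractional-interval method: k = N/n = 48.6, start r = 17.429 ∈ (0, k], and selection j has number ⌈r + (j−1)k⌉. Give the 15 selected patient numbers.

j=1: r + 0k = 17.429 → ⌈·⌉ = 18
j=2: r + 1k = 66.029 → ⌈·⌉ = 67
j=3: r + 2k = 114.629 → ⌈·⌉ = 115
j=4: r + 3k = 163.229 → ⌈·⌉ = 164
j=5: r + 4k = 211.829 → ⌈·⌉ = 212
j=6: r + 5k = 260.429 → ⌈·⌉ = 261
j=7: r + 6k = 309.029 → ⌈·⌉ = 310
j=8: r + 7k = 357.629 → ⌈·⌉ = 358
j=9: r + 8k = 406.229 → ⌈·⌉ = 407
j=10: r + 9k = 454.829 → ⌈·⌉ = 455
j=11: r + 10k = 503.429 → ⌈·⌉ = 504
j=12: r + 11k = 552.029 → ⌈·⌉ = 553
j=13: r + 12k = 600.629 → ⌈·⌉ = 601
j=14: r + 13k = 649.229 → ⌈·⌉ = 650
j=15: r + 14k = 697.829 → ⌈·⌉ = 698

18, 67, 115, 164, 212, 261, 310, 358, 407, 455, 504, 553, 601, 650, 698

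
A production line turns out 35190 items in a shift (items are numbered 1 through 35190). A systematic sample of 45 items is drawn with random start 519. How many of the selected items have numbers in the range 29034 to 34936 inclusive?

8

k = 35190/45 = 782
First selection ≥ 29034: 519 + ⌈(29034−519)/782⌉·782 = 519 + 37×782 = 29453
Last selection ≤ 34936: 519 + ⌊(34936−519)/782⌋·782 = 519 + 44×782 = 34927
Count = 44 − 37 + 1 = 8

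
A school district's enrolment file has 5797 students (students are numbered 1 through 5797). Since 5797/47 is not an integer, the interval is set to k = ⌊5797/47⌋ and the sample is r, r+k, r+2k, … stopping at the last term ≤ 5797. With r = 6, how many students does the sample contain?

k = ⌊5797/47⌋ = 123
Achieved size = ⌊(5797 − 6)/123⌋ + 1 = ⌊5791/123⌋ + 1 = 47 + 1 = 48
(last selection: 6 + 47×123 = 5787 ≤ 5797; next would be 5910 > 5797)

48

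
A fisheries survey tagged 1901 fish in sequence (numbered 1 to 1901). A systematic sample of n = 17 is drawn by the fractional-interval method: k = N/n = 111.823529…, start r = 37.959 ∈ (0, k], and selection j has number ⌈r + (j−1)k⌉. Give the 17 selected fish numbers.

j=1: r + 0k = 37.959 → ⌈·⌉ = 38
j=2: r + 1k = 149.782529… → ⌈·⌉ = 150
j=3: r + 2k = 261.606058… → ⌈·⌉ = 262
j=4: r + 3k = 373.429588… → ⌈·⌉ = 374
j=5: r + 4k = 485.253117… → ⌈·⌉ = 486
j=6: r + 5k = 597.076647… → ⌈·⌉ = 598
j=7: r + 6k = 708.900176… → ⌈·⌉ = 709
j=8: r + 7k = 820.723705… → ⌈·⌉ = 821
j=9: r + 8k = 932.547235… → ⌈·⌉ = 933
j=10: r + 9k = 1044.370764… → ⌈·⌉ = 1045
j=11: r + 10k = 1156.194294… → ⌈·⌉ = 1157
j=12: r + 11k = 1268.017823… → ⌈·⌉ = 1269
j=13: r + 12k = 1379.841352… → ⌈·⌉ = 1380
j=14: r + 13k = 1491.664882… → ⌈·⌉ = 1492
j=15: r + 14k = 1603.488411… → ⌈·⌉ = 1604
j=16: r + 15k = 1715.311941… → ⌈·⌉ = 1716
j=17: r + 16k = 1827.135470… → ⌈·⌉ = 1828

38, 150, 262, 374, 486, 598, 709, 821, 933, 1045, 1157, 1269, 1380, 1492, 1604, 1716, 1828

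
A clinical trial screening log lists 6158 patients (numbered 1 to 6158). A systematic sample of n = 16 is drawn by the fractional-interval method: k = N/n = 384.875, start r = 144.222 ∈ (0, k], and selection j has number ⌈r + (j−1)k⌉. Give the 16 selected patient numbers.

j=1: r + 0k = 144.222 → ⌈·⌉ = 145
j=2: r + 1k = 529.097 → ⌈·⌉ = 530
j=3: r + 2k = 913.972 → ⌈·⌉ = 914
j=4: r + 3k = 1298.847 → ⌈·⌉ = 1299
j=5: r + 4k = 1683.722 → ⌈·⌉ = 1684
j=6: r + 5k = 2068.597 → ⌈·⌉ = 2069
j=7: r + 6k = 2453.472 → ⌈·⌉ = 2454
j=8: r + 7k = 2838.347 → ⌈·⌉ = 2839
j=9: r + 8k = 3223.222 → ⌈·⌉ = 3224
j=10: r + 9k = 3608.097 → ⌈·⌉ = 3609
j=11: r + 10k = 3992.972 → ⌈·⌉ = 3993
j=12: r + 11k = 4377.847 → ⌈·⌉ = 4378
j=13: r + 12k = 4762.722 → ⌈·⌉ = 4763
j=14: r + 13k = 5147.597 → ⌈·⌉ = 5148
j=15: r + 14k = 5532.472 → ⌈·⌉ = 5533
j=16: r + 15k = 5917.347 → ⌈·⌉ = 5918

145, 530, 914, 1299, 1684, 2069, 2454, 2839, 3224, 3609, 3993, 4378, 4763, 5148, 5533, 5918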